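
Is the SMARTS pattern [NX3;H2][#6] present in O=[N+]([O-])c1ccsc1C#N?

No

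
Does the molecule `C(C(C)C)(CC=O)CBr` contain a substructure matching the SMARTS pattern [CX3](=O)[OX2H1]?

No

The pattern [CX3](=O)[OX2H1] describes an sp2 carbon double-bonded to O and single-bonded to an -OH oxygen — a carboxylic acid.
The closest candidate here is an aldehyde (-CHO), but there is no singly-bonded oxygen on the carbonyl carbon. No other fragment satisfies the full query, so there is no match.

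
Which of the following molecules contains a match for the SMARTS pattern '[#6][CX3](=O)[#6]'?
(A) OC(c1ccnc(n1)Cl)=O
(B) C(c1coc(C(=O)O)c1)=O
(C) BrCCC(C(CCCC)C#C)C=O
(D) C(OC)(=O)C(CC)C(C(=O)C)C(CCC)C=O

D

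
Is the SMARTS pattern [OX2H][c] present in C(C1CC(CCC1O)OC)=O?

No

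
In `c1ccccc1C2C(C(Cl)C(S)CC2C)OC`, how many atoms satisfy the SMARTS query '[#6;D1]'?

2

The query [#6;D1] means: carbon bonded to exactly one heavy atom.
Check the 17 heavy atoms by environment: 5× C (D3) → no; 1× C (D2) → no; 2× C (D1) → match; 1× O (D2) → no; 1× Cl (D1) → no; 1× S (D1) → no; 1× c (aromatic, D3) → no; 5× c (aromatic, D2) → no.
That gives 2 matching atoms.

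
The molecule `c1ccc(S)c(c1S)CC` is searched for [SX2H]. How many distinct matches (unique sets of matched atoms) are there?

2

[SX2H] is the SMARTS for a thiol: an aliphatic sulfur with two connections, one being H.
The molecule carries 2 separate instances of a thiol (-SH) meeting every constraint; each maps to a distinct set of atoms, giving 2 matches.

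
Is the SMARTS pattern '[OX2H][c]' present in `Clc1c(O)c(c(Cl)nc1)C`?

Yes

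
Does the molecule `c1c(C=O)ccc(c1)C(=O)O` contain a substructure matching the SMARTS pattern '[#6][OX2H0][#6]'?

No

The pattern [#6][OX2H0][#6] describes an aliphatic oxygen bridging two carbons with no H on the oxygen — an ether.
The closest candidate here is a carboxylic acid group (-C(=O)OH), but the -OH oxygen has H1; the =O is OX1, not OX2. No other fragment satisfies the full query, so there is no match.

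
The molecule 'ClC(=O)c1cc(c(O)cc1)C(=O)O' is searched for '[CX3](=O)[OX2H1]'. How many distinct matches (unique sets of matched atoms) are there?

[CX3](=O)[OX2H1] is the SMARTS for a carboxylic acid: an sp2 carbon double-bonded to O and single-bonded to an -OH oxygen.
Exactly one fragment in the molecule meets all constraints, giving 1 match.

1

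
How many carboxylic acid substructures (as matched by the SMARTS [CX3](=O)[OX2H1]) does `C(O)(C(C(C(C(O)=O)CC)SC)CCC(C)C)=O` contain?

2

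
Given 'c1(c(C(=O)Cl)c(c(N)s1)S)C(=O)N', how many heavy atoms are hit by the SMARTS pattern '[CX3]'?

The query [CX3] means: C with X3: aliphatic carbon with exactly 3 total connections.
Check the 13 heavy atoms by environment: 1× s (aromatic, X2) → no; 4× c (aromatic, X3) → no; 2× C (X3) → match; 2× O (X1) → no; 2× N (X3) → no; 1× Cl (X1) → no; 1× S (X2) → no.
That gives 2 matching atoms.

2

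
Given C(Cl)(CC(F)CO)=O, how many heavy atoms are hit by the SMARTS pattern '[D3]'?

2

The query [D3] means: atom with exactly three heavy-atom neighbours.
Check the 8 heavy atoms by environment: 2× C (D2) → no; 2× C (D3) → match; 1× F (D1) → no; 2× O (D1) → no; 1× Cl (D1) → no.
That gives 2 matching atoms.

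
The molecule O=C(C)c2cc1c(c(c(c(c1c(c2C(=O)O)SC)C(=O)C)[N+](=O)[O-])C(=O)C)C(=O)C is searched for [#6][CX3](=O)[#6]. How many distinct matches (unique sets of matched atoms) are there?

[#6][CX3](=O)[#6] is the SMARTS for a ketone: a carbonyl carbon (no H) flanked by two carbons.
The molecule carries 4 separate instances of an acetyl/ketone group (-C(=O)CH3) meeting every constraint; each maps to a distinct set of atoms, giving 4 matches.

4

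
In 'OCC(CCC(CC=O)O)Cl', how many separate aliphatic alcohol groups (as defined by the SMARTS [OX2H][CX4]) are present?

2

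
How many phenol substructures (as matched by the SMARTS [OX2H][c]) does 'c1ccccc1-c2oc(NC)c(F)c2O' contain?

1

[OX2H][c] is the SMARTS for a phenol: a hydroxyl oxygen attached to an aromatic carbon.
Exactly one fragment in the molecule meets all constraints, giving 1 match.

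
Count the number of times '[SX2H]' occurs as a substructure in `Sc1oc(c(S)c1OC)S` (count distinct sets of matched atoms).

3

[SX2H] is the SMARTS for a thiol: an aliphatic sulfur with two connections, one being H.
The molecule carries 3 separate instances of a thiol (-SH) meeting every constraint; each maps to a distinct set of atoms, giving 3 matches.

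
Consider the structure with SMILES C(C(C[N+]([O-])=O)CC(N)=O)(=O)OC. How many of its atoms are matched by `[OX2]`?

Check the 13 heavy atoms by environment: 4× C (X4) → no; 1× N (charge +1, X3) → no; 1× O (charge -1, X1) → no; 3× O (X1) → no; 2× C (X3) → no; 1× O (X2) → match; 1× N (X3) → no.
That gives 1 matching atom.

1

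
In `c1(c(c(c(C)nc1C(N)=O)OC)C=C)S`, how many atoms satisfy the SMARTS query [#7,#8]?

The query [#7,#8] means: nitrogen or oxygen (comma = OR).
Check the 15 heavy atoms by environment: 1× n (aromatic) → match; 5× c (aromatic) → no; 5× C → no; 1× S → no; 2× O → match; 1× N → match.
Summing the matching environments: 1 + 2 + 1 = 4 matching atoms.

4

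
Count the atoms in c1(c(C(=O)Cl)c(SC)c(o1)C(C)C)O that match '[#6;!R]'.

The query [#6;!R] means: carbon not in any ring.
Check the 14 heavy atoms by environment: 1× o (aromatic, in 5-ring) → no; 4× c (aromatic, in 5-ring) → no; 2× O (acyclic) → no; 1× S (acyclic) → no; 5× C (acyclic) → match; 1× Cl (acyclic) → no.
That gives 5 matching atoms.

5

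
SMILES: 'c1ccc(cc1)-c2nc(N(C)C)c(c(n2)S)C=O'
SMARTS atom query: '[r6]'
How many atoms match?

12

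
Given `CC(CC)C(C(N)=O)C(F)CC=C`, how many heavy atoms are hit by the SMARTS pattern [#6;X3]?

The query [#6;X3] means: any carbon (aromatic or not) with three total connections.
Check the 13 heavy atoms by environment: 7× C (X4) → no; 3× C (X3) → match; 1× O (X1) → no; 1× N (X3) → no; 1× F (X1) → no.
That gives 3 matching atoms.

3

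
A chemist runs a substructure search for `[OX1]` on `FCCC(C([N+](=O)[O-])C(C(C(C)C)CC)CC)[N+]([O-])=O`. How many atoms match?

4

The query [OX1] means: aliphatic oxygen with one total connection — typically a carbonyl =O or an oxide.
Check the 20 heavy atoms by environment: 13× C (X4) → no; 2× N (charge +1, X3) → no; 2× O (charge -1, X1) → match; 2× O (X1) → match; 1× F (X1) → no.
Summing the matching environments: 2 + 2 = 4 matching atoms.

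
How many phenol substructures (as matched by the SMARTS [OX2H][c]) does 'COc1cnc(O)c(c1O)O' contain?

[OX2H][c] is the SMARTS for a phenol: a hydroxyl oxygen attached to an aromatic carbon.
The molecule carries 3 separate instances of a hydroxyl group (-OH) meeting every constraint; each maps to a distinct set of atoms, giving 3 matches.

3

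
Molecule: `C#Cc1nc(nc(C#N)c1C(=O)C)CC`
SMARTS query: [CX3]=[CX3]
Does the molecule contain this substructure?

No

The pattern [CX3]=[CX3] describes a non-aromatic C=C double bond between two sp2 carbons — an alkene.
The closest candidate here is an ethyl group (-CH2CH3), but its C-C bond is a single bond between CX4 carbons, not CX3=CX3. No other fragment satisfies the full query, so there is no match.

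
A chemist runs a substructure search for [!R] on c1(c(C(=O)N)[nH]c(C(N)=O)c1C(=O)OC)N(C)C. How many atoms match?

13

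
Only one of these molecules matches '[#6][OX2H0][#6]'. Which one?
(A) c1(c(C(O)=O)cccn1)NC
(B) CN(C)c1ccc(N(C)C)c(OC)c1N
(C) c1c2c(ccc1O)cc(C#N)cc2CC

B

[#6][OX2H0][#6] describes an aliphatic oxygen bridging two carbons with no H on the oxygen (an ether).
(A) has a carboxylic acid group (-C(=O)OH) but the -OH oxygen has H1; the =O is OX1, not OX2.
(B) contains a methoxy ether (-OCH3), which satisfies every atom and bond constraint.
(C) has a hydroxyl group (-OH) but the oxygen has H1, not H0 bridging two carbons.
So the answer is (B).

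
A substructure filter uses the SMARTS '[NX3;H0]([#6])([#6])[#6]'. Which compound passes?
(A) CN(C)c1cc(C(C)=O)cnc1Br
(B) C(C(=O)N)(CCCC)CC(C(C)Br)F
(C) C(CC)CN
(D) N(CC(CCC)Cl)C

A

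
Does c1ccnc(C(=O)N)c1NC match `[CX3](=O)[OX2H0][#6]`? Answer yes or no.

No

The pattern [CX3](=O)[OX2H0][#6] describes a carbonyl carbon bonded to an oxygen that is itself bonded to carbon (no H on that O) — an ester.
The closest candidate here is a primary amide (-C(=O)NH2), but the carbonyl is bonded to N, not to an O-C linkage. No other fragment satisfies the full query, so there is no match.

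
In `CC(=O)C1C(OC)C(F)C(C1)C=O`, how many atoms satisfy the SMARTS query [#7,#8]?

3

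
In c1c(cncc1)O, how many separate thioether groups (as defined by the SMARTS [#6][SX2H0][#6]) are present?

0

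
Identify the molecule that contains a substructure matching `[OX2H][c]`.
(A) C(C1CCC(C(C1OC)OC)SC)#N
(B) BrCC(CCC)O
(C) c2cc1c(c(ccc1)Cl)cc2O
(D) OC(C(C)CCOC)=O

C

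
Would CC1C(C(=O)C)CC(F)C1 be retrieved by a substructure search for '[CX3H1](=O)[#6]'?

No

The pattern [CX3H1](=O)[#6] describes an sp2 carbon with one H, double-bonded to O and single-bonded to carbon — an aldehyde.
The closest candidate here is an acetyl/ketone group (-C(=O)CH3), but the carbonyl carbon has H0 (two carbon neighbours), not H1. No other fragment satisfies the full query, so there is no match.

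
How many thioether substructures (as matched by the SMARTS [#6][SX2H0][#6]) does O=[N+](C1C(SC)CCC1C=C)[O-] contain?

1

[#6][SX2H0][#6] is the SMARTS for a thioether: an aliphatic sulfur bridging two carbons with no H on the sulfur.
Exactly one fragment in the molecule meets all constraints, giving 1 match.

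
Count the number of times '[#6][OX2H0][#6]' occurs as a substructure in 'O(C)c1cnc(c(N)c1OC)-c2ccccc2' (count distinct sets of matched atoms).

[#6][OX2H0][#6] is the SMARTS for an ether: an aliphatic oxygen bridging two carbons with no H on the oxygen.
The molecule carries 2 separate instances of a methoxy ether (-OCH3) meeting every constraint; each maps to a distinct set of atoms, giving 2 matches.

2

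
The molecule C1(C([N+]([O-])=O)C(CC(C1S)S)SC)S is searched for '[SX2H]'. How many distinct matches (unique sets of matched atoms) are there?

3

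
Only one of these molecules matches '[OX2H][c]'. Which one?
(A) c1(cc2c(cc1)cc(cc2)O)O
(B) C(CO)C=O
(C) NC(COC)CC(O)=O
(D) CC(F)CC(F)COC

A

[OX2H][c] describes a hydroxyl oxygen attached to an aromatic carbon (a phenol).
(A) contains a hydroxyl group (-OH), which satisfies every atom and bond constraint.
(B) has a hydroxyl group (-OH) but the -OH is on an aliphatic carbon, not an aromatic c.
(C) has a methoxy ether (-OCH3) but the oxygen has H0, not H1.
(D) has a methoxy ether (-OCH3) but the oxygen has H0, not H1.
So the answer is (A).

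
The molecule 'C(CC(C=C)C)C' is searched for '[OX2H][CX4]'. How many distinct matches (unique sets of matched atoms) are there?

[OX2H][CX4] is the SMARTS for an aliphatic alcohol: a hydroxyl oxygen bound to an sp3 (X4) carbon.
No fragment in the molecule satisfies every constraint, giving 0 matches.

0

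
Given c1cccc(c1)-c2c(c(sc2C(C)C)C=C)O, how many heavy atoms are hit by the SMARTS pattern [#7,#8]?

The query [#7,#8] means: nitrogen or oxygen (comma = OR).
Check the 17 heavy atoms by environment: 1× s (aromatic) → no; 10× c (aromatic) → no; 5× C → no; 1× O → match.
That gives 1 matching atom.

1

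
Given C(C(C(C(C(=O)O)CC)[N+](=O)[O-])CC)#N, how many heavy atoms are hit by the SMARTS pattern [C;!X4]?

2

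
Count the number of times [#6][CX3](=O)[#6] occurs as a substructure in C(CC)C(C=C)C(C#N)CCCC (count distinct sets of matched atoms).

[#6][CX3](=O)[#6] is the SMARTS for a ketone: a carbonyl carbon (no H) flanked by two carbons.
No fragment in the molecule satisfies every constraint, giving 0 matches.

0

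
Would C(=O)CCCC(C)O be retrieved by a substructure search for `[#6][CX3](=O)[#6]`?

No

The pattern [#6][CX3](=O)[#6] describes a carbonyl carbon (no H) flanked by two carbons — a ketone.
The closest candidate here is an aldehyde (-CHO), but the carbonyl carbon has H1, so it is not flanked by two carbons. No other fragment satisfies the full query, so there is no match.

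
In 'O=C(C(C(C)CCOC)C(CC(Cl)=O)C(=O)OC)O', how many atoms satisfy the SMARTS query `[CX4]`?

9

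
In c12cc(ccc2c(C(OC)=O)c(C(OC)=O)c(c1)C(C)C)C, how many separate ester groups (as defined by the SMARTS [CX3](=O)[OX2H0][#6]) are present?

2

[CX3](=O)[OX2H0][#6] is the SMARTS for an ester: a carbonyl carbon bonded to an oxygen that is itself bonded to carbon (no H on that O).
The molecule carries 2 separate instances of a methyl-ester group (-C(=O)OCH3) meeting every constraint; each maps to a distinct set of atoms, giving 2 matches.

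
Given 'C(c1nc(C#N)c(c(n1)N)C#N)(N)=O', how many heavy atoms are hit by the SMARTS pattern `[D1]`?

The query [D1] means: atom with exactly one heavy-atom neighbour (degree 1).
Check the 14 heavy atoms by environment: 2× n (aromatic, D2) → no; 4× c (aromatic, D3) → no; 4× N (D1) → match; 2× C (D2) → no; 1× C (D3) → no; 1× O (D1) → match.
Summing the matching environments: 4 + 1 = 5 matching atoms.

5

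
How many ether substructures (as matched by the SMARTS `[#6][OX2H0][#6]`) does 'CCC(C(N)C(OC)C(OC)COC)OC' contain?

[#6][OX2H0][#6] is the SMARTS for an ether: an aliphatic oxygen bridging two carbons with no H on the oxygen.
The molecule carries 4 separate instances of a methoxy ether (-OCH3) meeting every constraint; each maps to a distinct set of atoms, giving 4 matches.

4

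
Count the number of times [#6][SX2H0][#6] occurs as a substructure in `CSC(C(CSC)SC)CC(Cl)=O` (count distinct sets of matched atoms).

3

[#6][SX2H0][#6] is the SMARTS for a thioether: an aliphatic sulfur bridging two carbons with no H on the sulfur.
The molecule carries 3 separate instances of a methylthio ether (-SCH3) meeting every constraint; each maps to a distinct set of atoms, giving 3 matches.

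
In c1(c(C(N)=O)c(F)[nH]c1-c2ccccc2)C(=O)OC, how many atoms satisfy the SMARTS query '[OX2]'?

1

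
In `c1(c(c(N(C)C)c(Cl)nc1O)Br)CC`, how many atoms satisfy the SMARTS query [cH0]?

5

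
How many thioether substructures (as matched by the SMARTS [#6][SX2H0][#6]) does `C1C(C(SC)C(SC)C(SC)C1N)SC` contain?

4

[#6][SX2H0][#6] is the SMARTS for a thioether: an aliphatic sulfur bridging two carbons with no H on the sulfur.
The molecule carries 4 separate instances of a methylthio ether (-SCH3) meeting every constraint; each maps to a distinct set of atoms, giving 4 matches.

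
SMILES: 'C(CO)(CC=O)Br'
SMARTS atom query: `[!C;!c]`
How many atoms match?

3

Check the 7 heavy atoms by environment: 4× C → no; 2× O → match; 1× Br → match.
Summing the matching environments: 2 + 1 = 3 matching atoms.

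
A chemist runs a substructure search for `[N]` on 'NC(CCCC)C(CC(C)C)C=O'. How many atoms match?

1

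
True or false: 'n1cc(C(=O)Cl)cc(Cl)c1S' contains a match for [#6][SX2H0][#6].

False

The pattern [#6][SX2H0][#6] describes an aliphatic sulfur bridging two carbons with no H on the sulfur — a thioether.
The closest candidate here is a thiol (-SH), but the sulfur has H1, not H0 bridging two carbons. No other fragment satisfies the full query, so there is no match.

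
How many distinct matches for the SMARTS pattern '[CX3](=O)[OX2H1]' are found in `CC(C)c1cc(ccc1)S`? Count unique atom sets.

0

[CX3](=O)[OX2H1] is the SMARTS for a carboxylic acid: an sp2 carbon double-bonded to O and single-bonded to an -OH oxygen.
No fragment in the molecule satisfies every constraint, giving 0 matches.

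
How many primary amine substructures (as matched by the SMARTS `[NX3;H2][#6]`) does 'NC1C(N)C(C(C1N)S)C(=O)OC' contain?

3

[NX3;H2][#6] is the SMARTS for a primary amine: a trivalent nitrogen with two H attached to carbon.
The molecule carries 3 separate instances of a primary amino group (-NH2) meeting every constraint; each maps to a distinct set of atoms, giving 3 matches.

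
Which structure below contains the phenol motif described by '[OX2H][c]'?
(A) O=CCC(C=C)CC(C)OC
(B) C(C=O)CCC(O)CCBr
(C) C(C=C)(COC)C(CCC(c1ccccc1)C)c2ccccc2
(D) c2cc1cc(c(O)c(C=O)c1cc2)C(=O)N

D

[OX2H][c] describes a hydroxyl oxygen attached to an aromatic carbon (a phenol).
(A) has a methoxy ether (-OCH3) but the oxygen has H0, not H1.
(B) has a hydroxyl group (-OH) but the -OH is on an aliphatic carbon, not an aromatic c.
(C) has a methoxy ether (-OCH3) but the oxygen has H0, not H1.
(D) contains a hydroxyl group (-OH), which satisfies every atom and bond constraint.
So the answer is (D).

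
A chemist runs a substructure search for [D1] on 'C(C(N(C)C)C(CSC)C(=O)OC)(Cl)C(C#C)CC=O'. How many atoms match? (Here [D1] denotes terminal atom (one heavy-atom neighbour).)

Check the 20 heavy atoms by environment: 4× C (D2) → no; 5× C (D3) → no; 1× S (D2) → no; 5× C (D1) → match; 2× O (D1) → match; 1× O (D2) → no; 1× Cl (D1) → match; 1× N (D3) → no.
Summing the matching environments: 5 + 2 + 1 = 8 matching atoms.

8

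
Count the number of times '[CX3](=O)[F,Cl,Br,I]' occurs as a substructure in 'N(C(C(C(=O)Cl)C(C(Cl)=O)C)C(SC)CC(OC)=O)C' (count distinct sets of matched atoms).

2

[CX3](=O)[F,Cl,Br,I] is the SMARTS for an acyl halide: a carbonyl carbon bonded to a halogen.
The molecule carries 2 separate instances of an acyl chloride (-C(=O)Cl) meeting every constraint; each maps to a distinct set of atoms, giving 2 matches.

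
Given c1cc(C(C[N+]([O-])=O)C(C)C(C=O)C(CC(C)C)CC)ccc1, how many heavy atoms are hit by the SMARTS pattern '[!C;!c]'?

4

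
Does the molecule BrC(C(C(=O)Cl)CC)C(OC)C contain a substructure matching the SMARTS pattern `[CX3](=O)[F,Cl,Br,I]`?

Yes

The pattern [CX3](=O)[F,Cl,Br,I] describes a carbonyl carbon bonded to a halogen — an acyl halide.
The molecule carries an acyl chloride (-C(=O)Cl), whose atoms satisfy every constraint of the query, so the pattern matches.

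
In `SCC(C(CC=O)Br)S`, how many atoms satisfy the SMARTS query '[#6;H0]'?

0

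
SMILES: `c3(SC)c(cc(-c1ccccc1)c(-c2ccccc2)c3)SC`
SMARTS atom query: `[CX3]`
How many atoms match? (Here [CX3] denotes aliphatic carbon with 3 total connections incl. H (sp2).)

0

The query [CX3] means: C with X3: aliphatic carbon with exactly 3 total connections.
Check the 22 heavy atoms by environment: 18× c (aromatic, X3) → no; 2× S (X2) → no; 2× C (X4) → no.
No environment satisfies the query, so 0 matching atoms.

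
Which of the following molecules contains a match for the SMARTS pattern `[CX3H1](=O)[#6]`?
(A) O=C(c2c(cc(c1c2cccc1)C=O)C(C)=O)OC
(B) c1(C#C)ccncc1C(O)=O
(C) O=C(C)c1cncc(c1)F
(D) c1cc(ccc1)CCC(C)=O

A

[CX3H1](=O)[#6] describes an sp2 carbon with one H, double-bonded to O and single-bonded to carbon (an aldehyde).
(A) contains an aldehyde (-CHO), which satisfies every atom and bond constraint.
(B) has a carboxylic acid group (-C(=O)OH) but the carbonyl carbon has H0 and is bonded to O, not H1.
(C) has an acetyl/ketone group (-C(=O)CH3) but the carbonyl carbon has H0 (two carbon neighbours), not H1.
(D) has an acetyl/ketone group (-C(=O)CH3) but the carbonyl carbon has H0 (two carbon neighbours), not H1.
So the answer is (A).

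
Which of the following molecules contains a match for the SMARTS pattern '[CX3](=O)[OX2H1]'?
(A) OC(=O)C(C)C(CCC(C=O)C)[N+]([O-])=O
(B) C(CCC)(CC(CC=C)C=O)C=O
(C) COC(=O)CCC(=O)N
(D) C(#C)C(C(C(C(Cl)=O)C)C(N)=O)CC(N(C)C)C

[CX3](=O)[OX2H1] describes an sp2 carbon double-bonded to O and single-bonded to an -OH oxygen (a carboxylic acid).
(A) contains a carboxylic acid group (-C(=O)OH), which satisfies every atom and bond constraint.
(B) has an aldehyde (-CHO) but there is no singly-bonded oxygen on the carbonyl carbon.
(C) has a methyl-ester group (-C(=O)OCH3) but the singly-bonded O has no H (OX2H0, not OX2H1).
(D) has an acyl chloride (-C(=O)Cl) but the carbonyl is bonded to Cl, not to an -OH oxygen.
So the answer is (A).

A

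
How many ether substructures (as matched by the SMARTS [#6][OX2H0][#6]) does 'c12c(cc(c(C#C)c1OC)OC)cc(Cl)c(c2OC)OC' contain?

[#6][OX2H0][#6] is the SMARTS for an ether: an aliphatic oxygen bridging two carbons with no H on the oxygen.
The molecule carries 4 separate instances of a methoxy ether (-OCH3) meeting every constraint; each maps to a distinct set of atoms, giving 4 matches.

4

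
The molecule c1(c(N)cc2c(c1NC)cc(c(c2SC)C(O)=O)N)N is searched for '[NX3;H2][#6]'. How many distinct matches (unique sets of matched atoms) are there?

3

[NX3;H2][#6] is the SMARTS for a primary amine: a trivalent nitrogen with two H attached to carbon.
The molecule carries 3 separate instances of a primary amino group (-NH2) meeting every constraint; each maps to a distinct set of atoms, giving 3 matches.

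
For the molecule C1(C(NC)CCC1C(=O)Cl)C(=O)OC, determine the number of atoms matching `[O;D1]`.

Check the 14 heavy atoms by environment: 5× C (D3) → no; 2× C (D2) → no; 1× N (D2) → no; 2× C (D1) → no; 2× O (D1) → match; 1× Cl (D1) → no; 1× O (D2) → no.
That gives 2 matching atoms.

2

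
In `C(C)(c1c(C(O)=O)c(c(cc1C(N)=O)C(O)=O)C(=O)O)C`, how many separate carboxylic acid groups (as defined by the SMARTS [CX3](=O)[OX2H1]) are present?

3

[CX3](=O)[OX2H1] is the SMARTS for a carboxylic acid: an sp2 carbon double-bonded to O and single-bonded to an -OH oxygen.
The molecule carries 3 separate instances of a carboxylic acid group (-C(=O)OH) meeting every constraint; each maps to a distinct set of atoms, giving 3 matches.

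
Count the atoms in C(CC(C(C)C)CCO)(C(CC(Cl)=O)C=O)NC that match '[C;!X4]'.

The query [C;!X4] means: aliphatic carbon that does not have four total connections.
Check the 18 heavy atoms by environment: 11× C (X4) → no; 1× N (X3) → no; 1× O (X2) → no; 2× C (X3) → match; 2× O (X1) → no; 1× Cl (X1) → no.
That gives 2 matching atoms.

2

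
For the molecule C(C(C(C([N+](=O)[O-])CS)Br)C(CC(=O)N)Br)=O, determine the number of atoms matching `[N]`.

The query [N] means: uppercase N matches aliphatic (non-aromatic) nitrogen only.
Check the 17 heavy atoms by environment: 8× C → no; 3× O → no; 1× N → match; 2× Br → no; 1× N (charge +1) → match; 1× O (charge -1) → no; 1× S → no.
Summing the matching environments: 1 + 1 = 2 matching atoms.

2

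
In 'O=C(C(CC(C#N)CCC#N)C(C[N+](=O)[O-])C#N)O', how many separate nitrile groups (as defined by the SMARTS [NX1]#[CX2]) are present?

3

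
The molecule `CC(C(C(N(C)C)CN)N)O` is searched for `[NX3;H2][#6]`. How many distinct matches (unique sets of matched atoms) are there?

2

[NX3;H2][#6] is the SMARTS for a primary amine: a trivalent nitrogen with two H attached to carbon.
The molecule carries 2 separate instances of a primary amino group (-NH2) meeting every constraint; each maps to a distinct set of atoms, giving 2 matches.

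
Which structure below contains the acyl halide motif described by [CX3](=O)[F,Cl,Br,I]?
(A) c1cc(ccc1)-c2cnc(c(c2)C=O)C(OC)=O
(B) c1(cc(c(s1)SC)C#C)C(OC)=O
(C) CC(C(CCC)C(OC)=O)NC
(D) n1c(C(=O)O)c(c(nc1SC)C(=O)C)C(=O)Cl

D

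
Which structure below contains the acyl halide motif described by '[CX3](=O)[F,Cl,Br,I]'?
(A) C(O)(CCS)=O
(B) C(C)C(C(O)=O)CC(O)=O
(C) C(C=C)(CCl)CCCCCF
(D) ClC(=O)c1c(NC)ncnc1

D

[CX3](=O)[F,Cl,Br,I] describes a carbonyl carbon bonded to a halogen (an acyl halide).
(A) has a carboxylic acid group (-C(=O)OH) but the carbonyl is bonded to -OH, not to a halogen.
(B) has a carboxylic acid group (-C(=O)OH) but the carbonyl is bonded to -OH, not to a halogen.
(C) has a chloro substituent but the Cl is not on a carbonyl carbon.
(D) contains an acyl chloride (-C(=O)Cl), which satisfies every atom and bond constraint.
So the answer is (D).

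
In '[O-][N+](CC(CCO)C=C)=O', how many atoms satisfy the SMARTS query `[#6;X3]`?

2

The query [#6;X3] means: any carbon (aromatic or not) with three total connections.
Check the 10 heavy atoms by environment: 4× C (X4) → no; 1× O (X2) → no; 1× N (charge +1, X3) → no; 1× O (charge -1, X1) → no; 1× O (X1) → no; 2× C (X3) → match.
That gives 2 matching atoms.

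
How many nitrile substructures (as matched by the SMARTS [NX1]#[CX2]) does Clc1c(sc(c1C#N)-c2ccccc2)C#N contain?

2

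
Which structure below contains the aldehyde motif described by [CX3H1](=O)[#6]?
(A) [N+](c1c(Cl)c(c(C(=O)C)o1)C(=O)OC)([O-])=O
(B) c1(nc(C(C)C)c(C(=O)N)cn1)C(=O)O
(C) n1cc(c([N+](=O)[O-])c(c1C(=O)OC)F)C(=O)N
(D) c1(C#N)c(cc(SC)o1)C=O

D

[CX3H1](=O)[#6] describes an sp2 carbon with one H, double-bonded to O and single-bonded to carbon (an aldehyde).
(A) has a methyl-ester group (-C(=O)OCH3) but the carbonyl carbon has H0, not H1.
(B) has a carboxylic acid group (-C(=O)OH) but the carbonyl carbon has H0 and is bonded to O, not H1.
(C) has a methyl-ester group (-C(=O)OCH3) but the carbonyl carbon has H0, not H1.
(D) contains an aldehyde (-CHO), which satisfies every atom and bond constraint.
So the answer is (D).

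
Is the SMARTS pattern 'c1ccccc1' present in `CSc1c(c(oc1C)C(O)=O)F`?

No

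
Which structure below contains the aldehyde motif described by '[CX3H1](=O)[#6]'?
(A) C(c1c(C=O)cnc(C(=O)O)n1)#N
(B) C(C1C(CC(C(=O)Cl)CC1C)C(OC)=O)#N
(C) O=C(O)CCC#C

A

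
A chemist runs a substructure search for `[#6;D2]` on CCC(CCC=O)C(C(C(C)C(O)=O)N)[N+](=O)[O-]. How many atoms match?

4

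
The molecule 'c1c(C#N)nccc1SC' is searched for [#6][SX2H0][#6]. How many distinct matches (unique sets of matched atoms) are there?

[#6][SX2H0][#6] is the SMARTS for a thioether: an aliphatic sulfur bridging two carbons with no H on the sulfur.
Exactly one fragment in the molecule meets all constraints, giving 1 match.

1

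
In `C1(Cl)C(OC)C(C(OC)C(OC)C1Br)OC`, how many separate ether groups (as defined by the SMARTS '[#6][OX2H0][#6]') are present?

4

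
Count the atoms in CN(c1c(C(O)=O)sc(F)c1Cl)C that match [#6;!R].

The query [#6;!R] means: carbon not in any ring.
Check the 13 heavy atoms by environment: 1× s (aromatic, in 5-ring) → no; 4× c (aromatic, in 5-ring) → no; 1× Cl (acyclic) → no; 1× N (acyclic) → no; 3× C (acyclic) → match; 1× F (acyclic) → no; 2× O (acyclic) → no.
That gives 3 matching atoms.

3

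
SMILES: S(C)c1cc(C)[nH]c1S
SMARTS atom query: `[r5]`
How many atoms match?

5

Check the 9 heavy atoms by environment: 1× n (aromatic, in 5-ring) → match; 4× c (aromatic, in 5-ring) → match; 2× S (acyclic) → no; 2× C (acyclic) → no.
Summing the matching environments: 1 + 4 = 5 matching atoms.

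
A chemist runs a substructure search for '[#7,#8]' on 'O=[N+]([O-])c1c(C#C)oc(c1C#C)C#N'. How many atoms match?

5

The query [#7,#8] means: nitrogen or oxygen (comma = OR).
Check the 14 heavy atoms by environment: 1× o (aromatic) → match; 4× c (aromatic) → no; 5× C → no; 1× N (charge +1) → match; 1× O (charge -1) → match; 1× O → match; 1× N → match.
Summing the matching environments: 1 + 1 + 1 + 1 + 1 = 5 matching atoms.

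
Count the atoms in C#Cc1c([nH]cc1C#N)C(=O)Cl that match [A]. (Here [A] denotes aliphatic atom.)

The query [A] means: A matches any aliphatic (non-aromatic) heavy atom.
Check the 12 heavy atoms by environment: 1× n (aromatic) → no; 4× c (aromatic) → no; 4× C → match; 1× O → match; 1× Cl → match; 1× N → match.
Summing the matching environments: 4 + 1 + 1 + 1 = 7 matching atoms.

7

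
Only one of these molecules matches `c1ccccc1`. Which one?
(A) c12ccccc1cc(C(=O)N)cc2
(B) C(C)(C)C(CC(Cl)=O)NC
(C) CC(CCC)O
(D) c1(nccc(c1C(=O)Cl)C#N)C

A

c1ccccc1 describes six aromatic carbons in a ring (a benzene ring).
(A) contains the required atom environment, so the pattern matches.
(B) has a methyl group (-CH3) but no six-membered all-carbon aromatic ring is present.
(C) has a methyl group (-CH3) but no six-membered all-carbon aromatic ring is present.
(D) has a methyl group (-CH3) but no six-membered all-carbon aromatic ring is present.
So the answer is (A).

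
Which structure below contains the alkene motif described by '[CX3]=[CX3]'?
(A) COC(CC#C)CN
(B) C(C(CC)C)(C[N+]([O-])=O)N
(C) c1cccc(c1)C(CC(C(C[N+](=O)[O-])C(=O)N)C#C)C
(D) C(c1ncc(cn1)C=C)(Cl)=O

[CX3]=[CX3] describes a non-aromatic C=C double bond between two sp2 carbons (an alkene).
(A) has an ethynyl group (-C#CH) but the C-C bond is a triple bond, not a double bond.
(B) has an ethyl group (-CH2CH3) but its C-C bond is a single bond between CX4 carbons, not CX3=CX3.
(C) has an ethynyl group (-C#CH) but the C-C bond is a triple bond, not a double bond.
(D) contains a vinyl group (-CH=CH2), which satisfies every atom and bond constraint.
So the answer is (D).

D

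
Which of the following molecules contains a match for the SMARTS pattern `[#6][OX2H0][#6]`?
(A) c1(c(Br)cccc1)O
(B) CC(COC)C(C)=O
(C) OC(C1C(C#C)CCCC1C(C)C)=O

B

[#6][OX2H0][#6] describes an aliphatic oxygen bridging two carbons with no H on the oxygen (an ether).
(A) has a hydroxyl group (-OH) but the oxygen has H1, not H0 bridging two carbons.
(B) contains a methoxy ether (-OCH3), which satisfies every atom and bond constraint.
(C) has a carboxylic acid group (-C(=O)OH) but the -OH oxygen has H1; the =O is OX1, not OX2.
So the answer is (B).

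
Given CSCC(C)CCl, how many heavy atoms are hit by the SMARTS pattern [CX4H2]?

Check the 7 heavy atoms by environment: 2× C (H2, X4) → match; 1× C (H1, X4) → no; 1× Cl (H0, X1) → no; 1× S (H0, X2) → no; 2× C (H3, X4) → no.
That gives 2 matching atoms.

2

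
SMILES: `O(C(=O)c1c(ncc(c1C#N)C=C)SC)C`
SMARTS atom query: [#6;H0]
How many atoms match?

The query [#6;H0] means: any carbon with no attached hydrogen.
Check the 16 heavy atoms by environment: 1× n (aromatic, H0) → no; 1× c (aromatic, H1) → no; 4× c (aromatic, H0) → match; 2× C (H0) → match; 2× O (H0) → no; 2× C (H3) → no; 1× N (H0) → no; 1× C (H1) → no; 1× C (H2) → no; 1× S (H0) → no.
Summing the matching environments: 4 + 2 = 6 matching atoms.

6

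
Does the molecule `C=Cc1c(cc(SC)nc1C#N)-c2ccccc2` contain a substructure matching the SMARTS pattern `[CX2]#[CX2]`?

No

The pattern [CX2]#[CX2] describes a carbon-carbon triple bond — an alkyne.
The closest candidate here is a nitrile (-C#N), but the triple bond is C#N, not C#C. No other fragment satisfies the full query, so there is no match.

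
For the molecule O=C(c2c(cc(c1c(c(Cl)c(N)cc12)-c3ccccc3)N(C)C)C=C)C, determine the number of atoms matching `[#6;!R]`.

6

Check the 26 heavy atoms by environment: 16× c (aromatic, in 6-ring) → no; 6× C (acyclic) → match; 1× Cl (acyclic) → no; 1× O (acyclic) → no; 2× N (acyclic) → no.
That gives 6 matching atoms.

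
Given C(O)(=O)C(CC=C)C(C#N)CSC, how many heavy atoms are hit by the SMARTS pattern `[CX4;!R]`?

The query [CX4;!R] means: aliphatic carbon with four total connections, not in a ring.
Check the 13 heavy atoms by environment: 5× C (X4, acyclic) → match; 1× S (X2, acyclic) → no; 3× C (X3, acyclic) → no; 1× O (X1, acyclic) → no; 1× O (X2, acyclic) → no; 1× C (X2, acyclic) → no; 1× N (X1, acyclic) → no.
That gives 5 matching atoms.

5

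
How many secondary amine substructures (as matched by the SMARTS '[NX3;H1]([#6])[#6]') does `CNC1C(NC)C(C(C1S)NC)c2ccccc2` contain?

3

[NX3;H1]([#6])[#6] is the SMARTS for a secondary amine: a trivalent nitrogen with one H, bonded to two carbons.
The molecule carries 3 separate instances of an N-methylamino group (-NHCH3) meeting every constraint; each maps to a distinct set of atoms, giving 3 matches.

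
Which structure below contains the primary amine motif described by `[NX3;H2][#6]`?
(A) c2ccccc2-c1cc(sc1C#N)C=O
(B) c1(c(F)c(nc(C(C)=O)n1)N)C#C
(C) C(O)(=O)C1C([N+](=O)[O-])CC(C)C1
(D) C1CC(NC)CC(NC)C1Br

[NX3;H2][#6] describes a trivalent nitrogen with two H attached to carbon (a primary amine).
(A) has a nitrile (-C#N) but the nitrogen is NX1 (triple-bonded), not NX3 with two H.
(B) contains a primary amino group (-NH2), which satisfies every atom and bond constraint.
(C) has a nitro group (-[N+](=O)[O-]) but the nitrogen is [N+] with no H, not NX3H2.
(D) has an N-methylamino group (-NHCH3) but the nitrogen bears two carbons and only one H (H1), not H2.
So the answer is (B).

B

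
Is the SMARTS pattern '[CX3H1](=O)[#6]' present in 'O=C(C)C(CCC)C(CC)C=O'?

Yes

The pattern [CX3H1](=O)[#6] describes an sp2 carbon with one H, double-bonded to O and single-bonded to carbon — an aldehyde.
The molecule carries an aldehyde (-CHO), whose atoms satisfy every constraint of the query, so the pattern matches.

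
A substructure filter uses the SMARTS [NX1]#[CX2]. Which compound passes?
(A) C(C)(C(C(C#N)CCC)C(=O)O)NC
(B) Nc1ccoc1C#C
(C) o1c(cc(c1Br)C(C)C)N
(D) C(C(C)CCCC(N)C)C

A

[NX1]#[CX2] describes a nitrogen triple-bonded to a two-connected carbon (a nitrile).
(A) contains a nitrile (-C#N), which satisfies every atom and bond constraint.
(B) has a primary amino group (-NH2) but the nitrogen is NX3 (three connections), not NX1 triple-bonded.
(C) has a primary amino group (-NH2) but the nitrogen is NX3 (three connections), not NX1 triple-bonded.
(D) has a primary amino group (-NH2) but the nitrogen is NX3 (three connections), not NX1 triple-bonded.
So the answer is (A).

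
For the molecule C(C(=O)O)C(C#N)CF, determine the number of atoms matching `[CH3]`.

0

Check the 9 heavy atoms by environment: 2× C (H2) → no; 1× C (H1) → no; 2× C (H0) → no; 1× N (H0) → no; 1× O (H0) → no; 1× O (H1) → no; 1× F (H0) → no.
No environment satisfies the query, so 0 matching atoms.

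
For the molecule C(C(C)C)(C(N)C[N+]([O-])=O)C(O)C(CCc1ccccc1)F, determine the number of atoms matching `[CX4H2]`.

3

Check the 22 heavy atoms by environment: 3× C (H2, X4) → match; 5× C (H1, X4) → no; 1× c (aromatic, H0, X3) → no; 5× c (aromatic, H1, X3) → no; 1× N (H2, X3) → no; 1× F (H0, X1) → no; 1× N (charge +1, H0, X3) → no; 1× O (charge -1, H0, X1) → no; 1× O (H0, X1) → no; 1× O (H1, X2) → no; 2× C (H3, X4) → no.
That gives 3 matching atoms.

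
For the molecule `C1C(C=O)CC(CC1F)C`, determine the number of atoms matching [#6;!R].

Check the 10 heavy atoms by environment: 6× C (in 6-ring) → no; 2× C (acyclic) → match; 1× O (acyclic) → no; 1× F (acyclic) → no.
That gives 2 matching atoms.

2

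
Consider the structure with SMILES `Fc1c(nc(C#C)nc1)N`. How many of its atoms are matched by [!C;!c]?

4

The query [!C;!c] means: neither aliphatic nor aromatic carbon — same as [!#6].
Check the 10 heavy atoms by environment: 2× n (aromatic) → match; 4× c (aromatic) → no; 2× C → no; 1× N → match; 1× F → match.
Summing the matching environments: 2 + 1 + 1 = 4 matching atoms.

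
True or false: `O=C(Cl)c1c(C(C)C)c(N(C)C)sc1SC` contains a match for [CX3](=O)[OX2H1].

The pattern [CX3](=O)[OX2H1] describes an sp2 carbon double-bonded to O and single-bonded to an -OH oxygen — a carboxylic acid.
The closest candidate here is an acyl chloride (-C(=O)Cl), but the carbonyl is bonded to Cl, not to an -OH oxygen. No other fragment satisfies the full query, so there is no match.

False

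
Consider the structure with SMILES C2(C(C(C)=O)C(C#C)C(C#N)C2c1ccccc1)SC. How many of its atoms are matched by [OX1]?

The query [OX1] means: aliphatic oxygen with one total connection — typically a carbonyl =O or an oxide.
Check the 20 heavy atoms by environment: 7× C (X4) → no; 3× C (X2) → no; 1× N (X1) → no; 6× c (aromatic, X3) → no; 1× S (X2) → no; 1× C (X3) → no; 1× O (X1) → match.
That gives 1 matching atom.

1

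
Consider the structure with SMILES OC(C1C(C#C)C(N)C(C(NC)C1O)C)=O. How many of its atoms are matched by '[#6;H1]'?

The query [#6;H1] means: any carbon bearing exactly one hydrogen.
Check the 16 heavy atoms by environment: 7× C (H1) → match; 2× C (H3) → no; 1× N (H2) → no; 2× O (H1) → no; 2× C (H0) → no; 1× O (H0) → no; 1× N (H1) → no.
That gives 7 matching atoms.

7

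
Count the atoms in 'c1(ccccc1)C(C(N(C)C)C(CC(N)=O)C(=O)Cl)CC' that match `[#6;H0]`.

3

The query [#6;H0] means: any carbon with no attached hydrogen.
Check the 21 heavy atoms by environment: 2× C (H2) → no; 3× C (H1) → no; 2× C (H0) → match; 2× O (H0) → no; 1× N (H2) → no; 1× c (aromatic, H0) → match; 5× c (aromatic, H1) → no; 1× Cl (H0) → no; 3× C (H3) → no; 1× N (H0) → no.
Summing the matching environments: 2 + 1 = 3 matching atoms.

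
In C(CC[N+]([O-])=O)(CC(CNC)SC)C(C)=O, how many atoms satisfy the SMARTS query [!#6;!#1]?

The query [!#6;!#1] means: not carbon and not hydrogen — any heteroatom.
Check the 16 heavy atoms by environment: 10× C → no; 1× S → match; 1× N → match; 2× O → match; 1× N (charge +1) → match; 1× O (charge -1) → match.
Summing the matching environments: 1 + 1 + 2 + 1 + 1 = 6 matching atoms.

6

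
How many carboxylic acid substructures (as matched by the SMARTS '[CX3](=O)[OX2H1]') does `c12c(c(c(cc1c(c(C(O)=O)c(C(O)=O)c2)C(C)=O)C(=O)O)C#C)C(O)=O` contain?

[CX3](=O)[OX2H1] is the SMARTS for a carboxylic acid: an sp2 carbon double-bonded to O and single-bonded to an -OH oxygen.
The molecule carries 4 separate instances of a carboxylic acid group (-C(=O)OH) meeting every constraint; each maps to a distinct set of atoms, giving 4 matches.

4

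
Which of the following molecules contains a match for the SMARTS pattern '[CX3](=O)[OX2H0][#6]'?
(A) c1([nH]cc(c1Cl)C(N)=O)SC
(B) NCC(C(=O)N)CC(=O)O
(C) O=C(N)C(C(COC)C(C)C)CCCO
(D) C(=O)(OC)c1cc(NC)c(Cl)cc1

D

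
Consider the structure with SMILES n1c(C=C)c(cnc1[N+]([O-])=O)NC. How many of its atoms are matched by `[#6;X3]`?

6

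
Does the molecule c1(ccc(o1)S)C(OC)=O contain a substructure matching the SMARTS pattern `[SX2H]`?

The pattern [SX2H] describes an aliphatic sulfur with two connections, one being H — a thiol.
The molecule carries a thiol (-SH), whose atoms satisfy every constraint of the query, so the pattern matches.

Yes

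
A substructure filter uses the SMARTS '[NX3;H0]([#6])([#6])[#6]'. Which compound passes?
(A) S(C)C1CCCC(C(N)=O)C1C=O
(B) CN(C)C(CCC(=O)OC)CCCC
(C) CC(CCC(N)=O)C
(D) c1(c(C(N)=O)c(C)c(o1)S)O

B

[NX3;H0]([#6])([#6])[#6] describes a trivalent nitrogen with no H, bonded to three carbons (a tertiary amine).
(A) has a primary amide (-C(=O)NH2) but the amide nitrogen has H2 and only one carbon neighbour.
(B) contains a dimethylamino group (-N(CH3)2), which satisfies every atom and bond constraint.
(C) has a primary amide (-C(=O)NH2) but the amide nitrogen has H2 and only one carbon neighbour.
(D) has a primary amide (-C(=O)NH2) but the amide nitrogen has H2 and only one carbon neighbour.
So the answer is (B).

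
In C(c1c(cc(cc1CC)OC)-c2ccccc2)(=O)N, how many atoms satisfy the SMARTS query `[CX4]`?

The query [CX4] means: C with X4: aliphatic carbon with exactly 4 total connections (bonds + H).
Check the 19 heavy atoms by environment: 12× c (aromatic, X3) → no; 1× O (X2) → no; 3× C (X4) → match; 1× C (X3) → no; 1× O (X1) → no; 1× N (X3) → no.
That gives 3 matching atoms.

3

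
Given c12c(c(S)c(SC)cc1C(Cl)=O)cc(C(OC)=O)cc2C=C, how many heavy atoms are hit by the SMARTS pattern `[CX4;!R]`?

2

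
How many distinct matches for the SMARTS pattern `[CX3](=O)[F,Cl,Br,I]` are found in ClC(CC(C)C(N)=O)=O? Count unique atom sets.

[CX3](=O)[F,Cl,Br,I] is the SMARTS for an acyl halide: a carbonyl carbon bonded to a halogen.
Exactly one fragment in the molecule meets all constraints, giving 1 match.

1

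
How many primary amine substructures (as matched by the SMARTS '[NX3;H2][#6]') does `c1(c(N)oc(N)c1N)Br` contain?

3

[NX3;H2][#6] is the SMARTS for a primary amine: a trivalent nitrogen with two H attached to carbon.
The molecule carries 3 separate instances of a primary amino group (-NH2) meeting every constraint; each maps to a distinct set of atoms, giving 3 matches.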